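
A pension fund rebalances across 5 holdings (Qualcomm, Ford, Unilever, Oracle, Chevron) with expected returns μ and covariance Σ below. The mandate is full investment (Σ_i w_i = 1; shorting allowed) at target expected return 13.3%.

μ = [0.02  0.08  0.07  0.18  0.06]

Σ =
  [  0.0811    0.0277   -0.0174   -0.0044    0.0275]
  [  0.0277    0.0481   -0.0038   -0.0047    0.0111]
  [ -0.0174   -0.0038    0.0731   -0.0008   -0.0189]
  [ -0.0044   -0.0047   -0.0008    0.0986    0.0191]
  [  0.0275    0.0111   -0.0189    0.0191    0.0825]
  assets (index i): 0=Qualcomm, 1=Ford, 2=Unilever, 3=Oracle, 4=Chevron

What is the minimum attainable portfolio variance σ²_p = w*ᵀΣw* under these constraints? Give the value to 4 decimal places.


0.0315

p=Σ⁻¹μ = [-0.2064  1.9684  1.1243  1.8494  0.3606]
q=Σ⁻¹𝟙 = [8.1778  16.3738  18.9906  9.6377  9.3115]
a=μᵀp=0.586578  b=𝟙ᵀp=5.096285  c=𝟙ᵀq=62.491470  D=ac−b²=10.683983
λ₁=(c·0.133−b)/D = (62.491470·0.133−5.096285)/10.683983 = 0.300925
λ₂=(a−b·0.133)/D = (0.586578−5.096285·0.133)/10.683983 = -0.008539
w* = 0.300925·p + -0.008539·q:
  w_0 = 0.300925·-0.2064 + -0.008539·8.1778 = -0.1320  (Qualcomm)
  w_1 = 0.300925·1.9684 + -0.008539·16.3738 = 0.4525  (Ford)
  w_2 = 0.300925·1.1243 + -0.008539·18.9906 = 0.1762  (Unilever)
  w_3 = 0.300925·1.8494 + -0.008539·9.6377 = 0.4742  (Oracle)
  w_4 = 0.300925·0.3606 + -0.008539·9.3115 = 0.0290  (Chevron)
Σw_i=1.0000  μᵀw=0.1330
σ²=wᵀΣw=λ₁·μ_p+λ₂ = 0.300925·0.133 + -0.008539 = 0.031484 ≈ 0.0315


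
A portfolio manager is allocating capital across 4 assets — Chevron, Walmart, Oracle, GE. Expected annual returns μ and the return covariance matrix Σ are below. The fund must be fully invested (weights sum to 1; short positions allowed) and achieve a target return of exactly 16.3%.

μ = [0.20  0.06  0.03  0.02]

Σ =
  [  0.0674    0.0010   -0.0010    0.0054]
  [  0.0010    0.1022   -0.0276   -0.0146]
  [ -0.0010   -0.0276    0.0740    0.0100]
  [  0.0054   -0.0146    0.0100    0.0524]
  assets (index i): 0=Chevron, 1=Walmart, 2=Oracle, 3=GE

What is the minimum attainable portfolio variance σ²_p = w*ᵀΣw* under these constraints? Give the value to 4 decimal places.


p=Σ⁻¹μ = [2.9539  0.7730  0.7124  0.1567]
q=Σ⁻¹𝟙 = [13.3087  17.1122  17.4889  19.1428]
a=μᵀp=0.661666  b=𝟙ᵀp=4.595994  c=𝟙ᵀq=67.052609  D=ac−b²=23.243304
λ₁=(c·0.163−b)/D = (67.052609·0.163−4.595994)/23.243304 = 0.272491
λ₂=(a−b·0.163)/D = (0.661666−4.595994·0.163)/23.243304 = -0.003764
w* = 0.272491·p + -0.003764·q:
  w_0 = 0.272491·2.9539 + -0.003764·13.3087 = 0.7548  (Chevron)
  w_1 = 0.272491·0.7730 + -0.003764·17.1122 = 0.1462  (Walmart)
  w_2 = 0.272491·0.7124 + -0.003764·17.4889 = 0.1283  (Oracle)
  w_3 = 0.272491·0.1567 + -0.003764·19.1428 = -0.0294  (GE)
Σw_i=1.0000  μᵀw=0.1630
σ²=wᵀΣw=λ₁·μ_p+λ₂ = 0.272491·0.163 + -0.003764 = 0.040652 ≈ 0.0407

0.0407


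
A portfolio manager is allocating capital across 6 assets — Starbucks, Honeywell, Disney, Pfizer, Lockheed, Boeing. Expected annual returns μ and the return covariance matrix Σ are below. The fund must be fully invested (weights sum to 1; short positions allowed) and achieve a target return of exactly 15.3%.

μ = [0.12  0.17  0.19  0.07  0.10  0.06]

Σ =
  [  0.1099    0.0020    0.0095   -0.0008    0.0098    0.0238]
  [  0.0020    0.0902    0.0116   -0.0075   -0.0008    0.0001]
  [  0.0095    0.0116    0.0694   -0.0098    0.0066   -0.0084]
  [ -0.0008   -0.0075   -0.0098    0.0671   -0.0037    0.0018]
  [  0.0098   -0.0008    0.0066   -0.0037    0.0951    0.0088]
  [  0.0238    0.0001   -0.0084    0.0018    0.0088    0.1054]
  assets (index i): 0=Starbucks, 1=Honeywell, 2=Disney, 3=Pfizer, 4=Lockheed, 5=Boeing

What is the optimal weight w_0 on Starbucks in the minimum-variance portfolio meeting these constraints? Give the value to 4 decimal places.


0.0889

g=Σ⁻¹μ = [0.6617  1.6817  2.5833  1.6482  0.8336  0.5264]
h=Σ⁻¹𝟙 = [5.1430  10.6967  14.7040  18.5779  8.9985  8.4195]
a=μᵀg=1.086425  b=𝟙ᵀg=7.934821  c=𝟙ᵀh=66.539524  D=ac−b²=9.328808
λ₁=(c·0.153−b)/D = (66.539524·0.153−7.934821)/9.328808 = 0.240730
λ₂=(a−b·0.153)/D = (1.086425−7.934821·0.153)/9.328808 = -0.013678
w* = 0.240730·g + -0.013678·h:
  w_0 = 0.240730·0.6617 + -0.013678·5.1430 = 0.0889  (Starbucks)
  w_1 = 0.240730·1.6817 + -0.013678·10.6967 = 0.2585  (Honeywell)
  w_2 = 0.240730·2.5833 + -0.013678·14.7040 = 0.4207  (Disney)
  w_3 = 0.240730·1.6482 + -0.013678·18.5779 = 0.1427  (Pfizer)
  w_4 = 0.240730·0.8336 + -0.013678·8.9985 = 0.0776  (Lockheed)
  w_5 = 0.240730·0.5264 + -0.013678·8.4195 = 0.0116  (Boeing)
Σw_i=1.0000  μᵀw=0.1530
σ²=wᵀΣw=λ₁·μ_p+λ₂ = 0.240730·0.153 + -0.013678 = 0.023153 ≈ 0.0232


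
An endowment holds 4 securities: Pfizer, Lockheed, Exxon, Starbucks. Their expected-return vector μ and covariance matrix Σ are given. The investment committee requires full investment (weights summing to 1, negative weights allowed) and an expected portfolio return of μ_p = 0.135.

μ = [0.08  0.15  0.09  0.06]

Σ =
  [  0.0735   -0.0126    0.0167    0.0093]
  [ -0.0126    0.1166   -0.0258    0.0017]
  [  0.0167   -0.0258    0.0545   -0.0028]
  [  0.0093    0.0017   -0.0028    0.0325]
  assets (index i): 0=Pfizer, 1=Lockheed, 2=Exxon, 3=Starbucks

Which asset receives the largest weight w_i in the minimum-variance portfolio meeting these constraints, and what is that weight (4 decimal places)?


p=Σ⁻¹μ = [0.6307  1.8671  2.4333  1.7777]
q=Σ⁻¹𝟙 = [6.6316  14.3045  24.6422  30.2464]
a=μᵀp=0.656180  b=𝟙ᵀp=6.708784  c=𝟙ᵀq=75.824653  D=ac−b²=4.746866
λ₁=(c·0.135−b)/D = (75.824653·0.135−6.708784)/4.746866 = 0.743131
λ₂=(a−b·0.135)/D = (0.656180−6.708784·0.135)/4.746866 = -0.052562
w* = 0.743131·p + -0.052562·q:
  w_0 = 0.743131·0.6307 + -0.052562·6.6316 = 0.1201  (Pfizer)
  w_1 = 0.743131·1.8671 + -0.052562·14.3045 = 0.6356  (Lockheed)
  w_2 = 0.743131·2.4333 + -0.052562·24.6422 = 0.5130  (Exxon)
  w_3 = 0.743131·1.7777 + -0.052562·30.2464 = -0.2688  (Starbucks)
Σw_i=1.0000  μᵀw=0.1350
σ²=wᵀΣw=λ₁·μ_p+λ₂ = 0.743131·0.135 + -0.052562 = 0.047761 ≈ 0.0478

Lockheed (0.6356)


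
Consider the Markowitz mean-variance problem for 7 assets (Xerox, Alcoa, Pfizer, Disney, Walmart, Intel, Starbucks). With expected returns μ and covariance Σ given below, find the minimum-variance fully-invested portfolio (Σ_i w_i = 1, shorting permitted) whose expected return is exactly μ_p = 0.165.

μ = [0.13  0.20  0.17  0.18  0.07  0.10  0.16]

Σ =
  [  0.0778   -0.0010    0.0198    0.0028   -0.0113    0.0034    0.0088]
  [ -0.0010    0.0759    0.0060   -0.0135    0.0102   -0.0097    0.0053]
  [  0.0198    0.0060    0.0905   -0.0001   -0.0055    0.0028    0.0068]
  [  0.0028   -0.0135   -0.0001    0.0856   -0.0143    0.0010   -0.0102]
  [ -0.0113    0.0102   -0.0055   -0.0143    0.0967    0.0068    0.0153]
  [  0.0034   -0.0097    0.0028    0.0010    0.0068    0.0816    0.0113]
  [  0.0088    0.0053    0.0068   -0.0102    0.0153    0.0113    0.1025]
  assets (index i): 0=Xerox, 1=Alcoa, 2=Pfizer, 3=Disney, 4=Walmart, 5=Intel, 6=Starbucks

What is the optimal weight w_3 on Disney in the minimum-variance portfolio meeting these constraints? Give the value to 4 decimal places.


g=Σ⁻¹μ = [1.1834  3.0106  1.3373  2.8004  0.7518  1.2185  1.2471]
h=Σ⁻¹𝟙 = [10.9562  15.1317  7.5192  16.1777  11.0595  11.3549  6.2414]
a=μᵀg=1.861403  b=𝟙ᵀg=11.549185  c=𝟙ᵀh=78.440664  D=ac−b²=12.625977
λ₁=(c·0.165−b)/D = (78.440664·0.165−11.549185)/12.625977 = 0.110370
λ₂=(a−b·0.165)/D = (1.861403−11.549185·0.165)/12.625977 = -0.003502
w* = 0.110370·g + -0.003502·h:
  w_0 = 0.110370·1.1834 + -0.003502·10.9562 = 0.0922  (Xerox)
  w_1 = 0.110370·3.0106 + -0.003502·15.1317 = 0.2793  (Alcoa)
  w_2 = 0.110370·1.3373 + -0.003502·7.5192 = 0.1213  (Pfizer)
  w_3 = 0.110370·2.8004 + -0.003502·16.1777 = 0.2524  (Disney)
  w_4 = 0.110370·0.7518 + -0.003502·11.0595 = 0.0442  (Walmart)
  w_5 = 0.110370·1.2185 + -0.003502·11.3549 = 0.0947  (Intel)
  w_6 = 0.110370·1.2471 + -0.003502·6.2414 = 0.1158  (Starbucks)
Σw_i=1.0000  μᵀw=0.1650
σ²=wᵀΣw=λ₁·μ_p+λ₂ = 0.110370·0.165 + -0.003502 = 0.014709 ≈ 0.0147

0.2524


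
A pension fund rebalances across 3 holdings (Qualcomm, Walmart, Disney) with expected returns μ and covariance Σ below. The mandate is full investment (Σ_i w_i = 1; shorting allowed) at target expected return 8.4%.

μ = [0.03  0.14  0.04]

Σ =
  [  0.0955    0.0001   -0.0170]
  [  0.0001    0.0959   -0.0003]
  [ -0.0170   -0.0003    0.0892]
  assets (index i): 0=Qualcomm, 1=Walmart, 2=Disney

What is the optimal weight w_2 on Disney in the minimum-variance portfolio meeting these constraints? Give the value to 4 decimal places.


g=Σ⁻¹μ = [0.4071  1.4611  0.5309]
h=Σ⁻¹𝟙 = [12.8998  10.4569  13.7044]
a=μᵀg=0.238004  b=𝟙ᵀg=2.399143  c=𝟙ᵀh=37.061142  D=ac−b²=3.064798
λ₁=(c·0.084−b)/D = (37.061142·0.084−2.399143)/3.064798 = 0.232966
λ₂=(a−b·0.084)/D = (0.238004−2.399143·0.084)/3.064798 = 0.011901
w* = 0.232966·g + 0.011901·h:
  w_0 = 0.232966·0.4071 + 0.011901·12.8998 = 0.2484  (Qualcomm)
  w_1 = 0.232966·1.4611 + 0.011901·10.4569 = 0.4648  (Walmart)
  w_2 = 0.232966·0.5309 + 0.011901·13.7044 = 0.2868  (Disney)
Σw_i=1.0000  μᵀw=0.0840
σ²=wᵀΣw=λ₁·μ_p+λ₂ = 0.232966·0.084 + 0.011901 = 0.031471 ≈ 0.0315

0.2868


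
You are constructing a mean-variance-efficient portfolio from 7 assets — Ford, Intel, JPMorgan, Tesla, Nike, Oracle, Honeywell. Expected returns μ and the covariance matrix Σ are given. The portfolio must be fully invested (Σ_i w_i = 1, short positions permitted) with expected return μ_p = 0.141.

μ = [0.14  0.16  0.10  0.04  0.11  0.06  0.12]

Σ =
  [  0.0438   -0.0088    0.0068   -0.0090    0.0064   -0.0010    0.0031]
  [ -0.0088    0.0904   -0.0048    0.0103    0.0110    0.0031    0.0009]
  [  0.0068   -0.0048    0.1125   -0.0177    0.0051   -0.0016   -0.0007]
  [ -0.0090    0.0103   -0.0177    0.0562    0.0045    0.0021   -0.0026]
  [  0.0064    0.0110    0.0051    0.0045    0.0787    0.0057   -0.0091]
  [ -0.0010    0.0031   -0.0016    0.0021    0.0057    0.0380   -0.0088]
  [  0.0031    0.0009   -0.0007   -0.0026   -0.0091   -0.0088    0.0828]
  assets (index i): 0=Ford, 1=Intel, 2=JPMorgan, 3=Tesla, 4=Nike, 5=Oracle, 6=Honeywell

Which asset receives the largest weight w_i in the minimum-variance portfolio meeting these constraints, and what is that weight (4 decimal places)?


p=Σ⁻¹μ = [3.4734  1.8525  0.9415  1.1712  0.7885  1.7502  1.6165]
q=Σ⁻¹𝟙 = [26.2279  9.6506  11.5094  22.9678  6.9357  27.9939  15.5464]
a=μᵀp=1.309398  b=𝟙ᵀp=11.593787  c=𝟙ᵀq=120.831688  D=ac−b²=23.800847
λ₁=(c·0.141−b)/D = (120.831688·0.141−11.593787)/23.800847 = 0.228710
λ₂=(a−b·0.141)/D = (1.309398−11.593787·0.141)/23.800847 = -0.013669
w* = 0.228710·p + -0.013669·q:
  w_0 = 0.228710·3.4734 + -0.013669·26.2279 = 0.4359  (Ford)
  w_1 = 0.228710·1.8525 + -0.013669·9.6506 = 0.2918  (Intel)
  w_2 = 0.228710·0.9415 + -0.013669·11.5094 = 0.0580  (JPMorgan)
  w_3 = 0.228710·1.1712 + -0.013669·22.9678 = -0.0461  (Tesla)
  w_4 = 0.228710·0.7885 + -0.013669·6.9357 = 0.0855  (Nike)
  w_5 = 0.228710·1.7502 + -0.013669·27.9939 = 0.0177  (Oracle)
  w_6 = 0.228710·1.6165 + -0.013669·15.5464 = 0.1572  (Honeywell)
Σw_i=1.0000  μᵀw=0.1410
σ²=wᵀΣw=λ₁·μ_p+λ₂ = 0.228710·0.141 + -0.013669 = 0.018579 ≈ 0.0186

Ford (0.4359)


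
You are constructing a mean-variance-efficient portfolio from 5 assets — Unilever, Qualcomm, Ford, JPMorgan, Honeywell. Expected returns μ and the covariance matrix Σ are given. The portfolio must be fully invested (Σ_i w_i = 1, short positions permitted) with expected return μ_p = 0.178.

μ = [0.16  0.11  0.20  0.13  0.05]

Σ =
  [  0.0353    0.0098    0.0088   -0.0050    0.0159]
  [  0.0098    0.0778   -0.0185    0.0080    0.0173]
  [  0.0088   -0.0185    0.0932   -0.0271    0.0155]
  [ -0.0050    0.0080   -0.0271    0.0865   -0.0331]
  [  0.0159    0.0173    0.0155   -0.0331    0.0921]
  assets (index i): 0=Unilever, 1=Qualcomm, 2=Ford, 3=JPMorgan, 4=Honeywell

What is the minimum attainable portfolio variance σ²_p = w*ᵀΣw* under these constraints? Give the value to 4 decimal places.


0.0216

u=Σ⁻¹μ = [3.7989  1.3204  2.7625  2.4926  0.0699]
v=Σ⁻¹𝟙 = [20.1850  9.4184  14.9238  20.5400  10.4742]
a=μᵀu=1.633095  b=𝟙ᵀu=10.444289  c=𝟙ᵀv=75.541382  D=ac−b²=14.283069
λ₁=(c·0.178−b)/D = (75.541382·0.178−10.444289)/14.283069 = 0.210184
λ₂=(a−b·0.178)/D = (1.633095−10.444289·0.178)/14.283069 = -0.015822
w* = 0.210184·u + -0.015822·v:
  w_0 = 0.210184·3.7989 + -0.015822·20.1850 = 0.4791  (Unilever)
  w_1 = 0.210184·1.3204 + -0.015822·9.4184 = 0.1285  (Qualcomm)
  w_2 = 0.210184·2.7625 + -0.015822·14.9238 = 0.3445  (Ford)
  w_3 = 0.210184·2.4926 + -0.015822·20.5400 = 0.1989  (JPMorgan)
  w_4 = 0.210184·0.0699 + -0.015822·10.4742 = -0.1510  (Honeywell)
Σw_i=1.0000  μᵀw=0.1780
σ²=wᵀΣw=λ₁·μ_p+λ₂ = 0.210184·0.178 + -0.015822 = 0.021591 ≈ 0.0216


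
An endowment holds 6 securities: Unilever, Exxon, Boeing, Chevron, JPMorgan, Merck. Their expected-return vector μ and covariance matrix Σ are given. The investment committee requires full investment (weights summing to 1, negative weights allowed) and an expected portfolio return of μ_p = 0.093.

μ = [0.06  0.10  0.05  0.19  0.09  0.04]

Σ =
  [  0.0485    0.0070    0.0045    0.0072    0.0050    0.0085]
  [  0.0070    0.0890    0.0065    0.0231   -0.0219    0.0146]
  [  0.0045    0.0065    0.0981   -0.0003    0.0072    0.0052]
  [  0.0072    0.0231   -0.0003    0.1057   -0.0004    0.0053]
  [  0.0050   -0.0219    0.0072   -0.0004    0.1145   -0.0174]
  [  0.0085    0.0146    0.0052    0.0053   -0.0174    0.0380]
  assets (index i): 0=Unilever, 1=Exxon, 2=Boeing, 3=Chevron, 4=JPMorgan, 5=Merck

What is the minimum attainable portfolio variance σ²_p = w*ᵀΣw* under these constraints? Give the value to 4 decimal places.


0.0166

g=Σ⁻¹μ = [0.6175  0.7635  0.3171  1.5519  1.0162  0.8266]
h=Σ⁻¹𝟙 = [12.3488  7.3538  6.8850  5.8319  12.9743  24.9135]
a=μᵀg=0.548642  b=𝟙ᵀg=5.092842  c=𝟙ᵀh=70.307242  D=ac−b²=12.636498
λ₁=(c·0.093−b)/D = (70.307242·0.093−5.092842)/12.636498 = 0.114409
λ₂=(a−b·0.093)/D = (0.548642−5.092842·0.093)/12.636498 = 0.005936
w* = 0.114409·g + 0.005936·h:
  w_0 = 0.114409·0.6175 + 0.005936·12.3488 = 0.1439  (Unilever)
  w_1 = 0.114409·0.7635 + 0.005936·7.3538 = 0.1310  (Exxon)
  w_2 = 0.114409·0.3171 + 0.005936·6.8850 = 0.0771  (Boeing)
  w_3 = 0.114409·1.5519 + 0.005936·5.8319 = 0.2122  (Chevron)
  w_4 = 0.114409·1.0162 + 0.005936·12.9743 = 0.1933  (JPMorgan)
  w_5 = 0.114409·0.8266 + 0.005936·24.9135 = 0.2425  (Merck)
Σw_i=1.0000  μᵀw=0.0930
σ²=wᵀΣw=λ₁·μ_p+λ₂ = 0.114409·0.093 + 0.005936 = 0.016576 ≈ 0.0166


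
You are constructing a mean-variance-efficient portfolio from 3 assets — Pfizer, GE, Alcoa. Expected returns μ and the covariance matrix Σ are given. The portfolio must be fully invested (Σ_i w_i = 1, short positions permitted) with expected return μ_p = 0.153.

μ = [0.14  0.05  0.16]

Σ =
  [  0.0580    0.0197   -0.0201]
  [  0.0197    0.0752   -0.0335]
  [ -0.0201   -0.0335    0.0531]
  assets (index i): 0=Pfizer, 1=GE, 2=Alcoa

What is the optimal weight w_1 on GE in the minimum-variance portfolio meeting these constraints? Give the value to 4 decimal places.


-0.0204

g=Σ⁻¹μ = [3.6574  2.3170  5.8594]
h=Σ⁻¹𝟙 = [23.5811  27.1036  44.8578]
a=μᵀg=1.565386  b=𝟙ᵀg=11.833775  c=𝟙ᵀh=95.542443  D=ac−b²=9.522544
λ₁=(c·0.153−b)/D = (95.542443·0.153−11.833775)/9.522544 = 0.292382
λ₂=(a−b·0.153)/D = (1.565386−11.833775·0.153)/9.522544 = -0.025748
w* = 0.292382·g + -0.025748·h:
  w_0 = 0.292382·3.6574 + -0.025748·23.5811 = 0.4622  (Pfizer)
  w_1 = 0.292382·2.3170 + -0.025748·27.1036 = -0.0204  (GE)
  w_2 = 0.292382·5.8594 + -0.025748·44.8578 = 0.5582  (Alcoa)
Σw_i=1.0000  μᵀw=0.1530
σ²=wᵀΣw=λ₁·μ_p+λ₂ = 0.292382·0.153 + -0.025748 = 0.018987 ≈ 0.0190


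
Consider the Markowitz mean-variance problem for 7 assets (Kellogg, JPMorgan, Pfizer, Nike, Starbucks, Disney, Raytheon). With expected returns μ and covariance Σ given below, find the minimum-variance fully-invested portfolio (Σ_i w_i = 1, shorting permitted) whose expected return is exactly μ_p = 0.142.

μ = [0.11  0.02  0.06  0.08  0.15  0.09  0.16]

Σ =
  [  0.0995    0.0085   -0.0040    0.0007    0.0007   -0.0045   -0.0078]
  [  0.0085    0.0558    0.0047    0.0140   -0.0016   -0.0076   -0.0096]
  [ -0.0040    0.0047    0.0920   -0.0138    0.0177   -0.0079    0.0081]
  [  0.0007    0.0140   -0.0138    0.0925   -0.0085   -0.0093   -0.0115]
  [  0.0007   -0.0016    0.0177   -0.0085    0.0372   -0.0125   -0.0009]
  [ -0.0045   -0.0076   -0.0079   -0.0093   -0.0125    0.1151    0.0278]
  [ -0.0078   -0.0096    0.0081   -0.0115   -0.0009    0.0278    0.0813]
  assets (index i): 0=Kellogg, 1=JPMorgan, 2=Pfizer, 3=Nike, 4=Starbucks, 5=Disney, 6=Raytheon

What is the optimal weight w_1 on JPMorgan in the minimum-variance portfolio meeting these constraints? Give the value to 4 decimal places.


-0.0354

g=Σ⁻¹μ = [1.2290  0.4161  -0.1041  1.5794  4.8236  0.9993  2.0806]
h=Σ⁻¹𝟙 = [10.0967  16.9099  6.3999  14.9237  32.2033  12.2222  12.9161]
a=μᵀg=1.409981  b=𝟙ᵀg=11.023795  c=𝟙ᵀh=105.671863  D=ac−b²=27.471240
λ₁=(c·0.142−b)/D = (105.671863·0.142−11.023795)/27.471240 = 0.144937
λ₂=(a−b·0.142)/D = (1.409981−11.023795·0.142)/27.471240 = -0.005657
w* = 0.144937·g + -0.005657·h:
  w_0 = 0.144937·1.2290 + -0.005657·10.0967 = 0.1210  (Kellogg)
  w_1 = 0.144937·0.4161 + -0.005657·16.9099 = -0.0354  (JPMorgan)
  w_2 = 0.144937·-0.1041 + -0.005657·6.3999 = -0.0513  (Pfizer)
  w_3 = 0.144937·1.5794 + -0.005657·14.9237 = 0.1445  (Nike)
  w_4 = 0.144937·4.8236 + -0.005657·32.2033 = 0.5169  (Starbucks)
  w_5 = 0.144937·0.9993 + -0.005657·12.2222 = 0.0757  (Disney)
  w_6 = 0.144937·2.0806 + -0.005657·12.9161 = 0.2285  (Raytheon)
Σw_i=1.0000  μᵀw=0.1420
σ²=wᵀΣw=λ₁·μ_p+λ₂ = 0.144937·0.142 + -0.005657 = 0.014924 ≈ 0.0149


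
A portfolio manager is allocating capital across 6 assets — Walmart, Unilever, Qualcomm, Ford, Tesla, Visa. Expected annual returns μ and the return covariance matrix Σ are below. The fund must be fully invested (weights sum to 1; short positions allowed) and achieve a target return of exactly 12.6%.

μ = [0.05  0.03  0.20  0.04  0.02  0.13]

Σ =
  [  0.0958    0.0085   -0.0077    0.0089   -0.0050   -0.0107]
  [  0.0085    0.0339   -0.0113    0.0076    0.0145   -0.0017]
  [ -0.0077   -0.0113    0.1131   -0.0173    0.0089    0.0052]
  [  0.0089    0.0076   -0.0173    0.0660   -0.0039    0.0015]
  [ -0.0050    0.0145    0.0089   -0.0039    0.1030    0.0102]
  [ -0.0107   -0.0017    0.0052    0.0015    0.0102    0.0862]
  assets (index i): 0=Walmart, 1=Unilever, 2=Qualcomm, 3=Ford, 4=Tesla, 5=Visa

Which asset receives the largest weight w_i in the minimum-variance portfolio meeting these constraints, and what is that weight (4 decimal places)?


g=Σ⁻¹μ = [0.6373  1.4032  2.0321  0.8412  -0.2656  1.5091]
h=Σ⁻¹𝟙 = [9.3341  27.0722  13.4740  14.3116  4.5706  11.6908]
a=μᵀg=0.704906  b=𝟙ᵀg=6.157350  c=𝟙ᵀh=80.453343  D=ac−b²=18.799113
λ₁=(c·0.126−b)/D = (80.453343·0.126−6.157350)/18.799113 = 0.211700
λ₂=(a−b·0.126)/D = (0.704906−6.157350·0.126)/18.799113 = -0.003773
w* = 0.211700·g + -0.003773·h:
  w_0 = 0.211700·0.6373 + -0.003773·9.3341 = 0.0997  (Walmart)
  w_1 = 0.211700·1.4032 + -0.003773·27.0722 = 0.1949  (Unilever)
  w_2 = 0.211700·2.0321 + -0.003773·13.4740 = 0.3794  (Qualcomm)
  w_3 = 0.211700·0.8412 + -0.003773·14.3116 = 0.1241  (Ford)
  w_4 = 0.211700·-0.2656 + -0.003773·4.5706 = -0.0735  (Tesla)
  w_5 = 0.211700·1.5091 + -0.003773·11.6908 = 0.2754  (Visa)
Σw_i=1.0000  μᵀw=0.1260
σ²=wᵀΣw=λ₁·μ_p+λ₂ = 0.211700·0.126 + -0.003773 = 0.022902 ≈ 0.0229

Qualcomm (0.3794)


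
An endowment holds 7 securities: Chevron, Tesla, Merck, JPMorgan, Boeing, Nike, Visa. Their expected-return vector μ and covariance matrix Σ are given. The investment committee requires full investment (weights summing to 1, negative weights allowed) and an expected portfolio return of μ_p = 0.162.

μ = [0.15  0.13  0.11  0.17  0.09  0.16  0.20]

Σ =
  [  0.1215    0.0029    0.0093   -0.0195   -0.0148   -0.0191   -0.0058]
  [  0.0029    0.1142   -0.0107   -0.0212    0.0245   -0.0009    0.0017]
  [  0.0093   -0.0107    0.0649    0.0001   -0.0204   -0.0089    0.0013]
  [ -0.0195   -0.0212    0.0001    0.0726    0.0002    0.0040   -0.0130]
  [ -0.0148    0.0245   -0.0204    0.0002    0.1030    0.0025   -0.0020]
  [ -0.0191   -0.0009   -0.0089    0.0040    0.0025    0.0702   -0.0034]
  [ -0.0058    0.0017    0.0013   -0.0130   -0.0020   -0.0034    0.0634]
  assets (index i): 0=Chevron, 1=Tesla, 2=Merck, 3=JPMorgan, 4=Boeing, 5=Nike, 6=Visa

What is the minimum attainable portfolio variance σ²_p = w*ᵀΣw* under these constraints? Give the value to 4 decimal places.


p=Σ⁻¹μ = [2.5463  1.7461  2.3729  4.1303  1.2925  3.2247  4.3527]
q=Σ⁻¹𝟙 = [16.2295  11.8670  21.6005  24.5156  13.3916  20.7945  23.0609]
a=μᵀp=3.074904  b=𝟙ᵀp=19.665374  c=𝟙ᵀq=131.459518  D=ac−b²=17.498508
λ₁=(c·0.162−b)/D = (131.459518·0.162−19.665374)/17.498508 = 0.093212
λ₂=(a−b·0.162)/D = (3.074904−19.665374·0.162)/17.498508 = -0.006337
w* = 0.093212·p + -0.006337·q:
  w_0 = 0.093212·2.5463 + -0.006337·16.2295 = 0.1345  (Chevron)
  w_1 = 0.093212·1.7461 + -0.006337·11.8670 = 0.0876  (Tesla)
  w_2 = 0.093212·2.3729 + -0.006337·21.6005 = 0.0843  (Merck)
  w_3 = 0.093212·4.1303 + -0.006337·24.5156 = 0.2296  (JPMorgan)
  w_4 = 0.093212·1.2925 + -0.006337·13.3916 = 0.0356  (Boeing)
  w_5 = 0.093212·3.2247 + -0.006337·20.7945 = 0.1688  (Nike)
  w_6 = 0.093212·4.3527 + -0.006337·23.0609 = 0.2596  (Visa)
Σw_i=1.0000  μᵀw=0.1620
σ²=wᵀΣw=λ₁·μ_p+λ₂ = 0.093212·0.162 + -0.006337 = 0.008763 ≈ 0.0088

0.0088


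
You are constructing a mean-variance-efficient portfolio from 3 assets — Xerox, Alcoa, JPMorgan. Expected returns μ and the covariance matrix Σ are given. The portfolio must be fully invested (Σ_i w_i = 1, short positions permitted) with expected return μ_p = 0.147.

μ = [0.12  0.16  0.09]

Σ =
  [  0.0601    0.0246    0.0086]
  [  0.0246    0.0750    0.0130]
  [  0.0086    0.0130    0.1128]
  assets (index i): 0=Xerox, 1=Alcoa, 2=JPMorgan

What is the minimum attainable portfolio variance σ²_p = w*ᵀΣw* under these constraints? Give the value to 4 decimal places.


0.0511

u=Σ⁻¹μ = [1.2548  1.6326  0.5140]
v=Σ⁻¹𝟙 = [12.3325  8.0759  6.9943]
a=μᵀu=0.458068  b=𝟙ᵀu=3.401531  c=𝟙ᵀv=27.402677  D=ac−b²=0.981881
λ₁=(c·0.147−b)/D = (27.402677·0.147−3.401531)/0.981881 = 0.638226
λ₂=(a−b·0.147)/D = (0.458068−3.401531·0.147)/0.981881 = -0.042731
w* = 0.638226·u + -0.042731·v:
  w_0 = 0.638226·1.2548 + -0.042731·12.3325 = 0.2739  (Xerox)
  w_1 = 0.638226·1.6326 + -0.042731·8.0759 = 0.6969  (Alcoa)
  w_2 = 0.638226·0.5140 + -0.042731·6.9943 = 0.0292  (JPMorgan)
Σw_i=1.0000  μᵀw=0.1470
σ²=wᵀΣw=λ₁·μ_p+λ₂ = 0.638226·0.147 + -0.042731 = 0.051088 ≈ 0.0511


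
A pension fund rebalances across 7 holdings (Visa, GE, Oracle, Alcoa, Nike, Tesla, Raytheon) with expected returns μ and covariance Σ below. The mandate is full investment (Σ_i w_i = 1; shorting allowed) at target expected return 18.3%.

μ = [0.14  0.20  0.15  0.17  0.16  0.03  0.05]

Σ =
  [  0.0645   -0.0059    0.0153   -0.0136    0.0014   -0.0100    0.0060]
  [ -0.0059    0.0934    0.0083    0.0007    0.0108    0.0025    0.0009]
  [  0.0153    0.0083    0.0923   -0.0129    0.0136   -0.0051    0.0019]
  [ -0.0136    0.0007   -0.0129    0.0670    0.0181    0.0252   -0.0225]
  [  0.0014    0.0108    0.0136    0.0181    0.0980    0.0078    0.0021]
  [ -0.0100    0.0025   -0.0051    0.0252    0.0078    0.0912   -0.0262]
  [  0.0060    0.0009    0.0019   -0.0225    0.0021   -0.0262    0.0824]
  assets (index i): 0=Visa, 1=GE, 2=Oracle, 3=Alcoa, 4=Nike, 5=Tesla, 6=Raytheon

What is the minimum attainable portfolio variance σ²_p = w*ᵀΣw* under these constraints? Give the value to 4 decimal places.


p=Σ⁻¹μ = [2.6606  2.0906  1.4100  3.6595  0.4660  -0.0246  1.3373]
q=Σ⁻¹𝟙 = [18.7811  10.0827  9.9071  22.0467  1.9083  12.9406  20.5158]
a=μᵀp=1.764888  b=𝟙ᵀp=11.599242  c=𝟙ᵀq=96.182379  D=ac−b²=35.208737
λ₁=(c·0.183−b)/D = (96.182379·0.183−11.599242)/35.208737 = 0.170473
λ₂=(a−b·0.183)/D = (1.764888−11.599242·0.183)/35.208737 = -0.010161
w* = 0.170473·p + -0.010161·q:
  w_0 = 0.170473·2.6606 + -0.010161·18.7811 = 0.2627  (Visa)
  w_1 = 0.170473·2.0906 + -0.010161·10.0827 = 0.2539  (GE)
  w_2 = 0.170473·1.4100 + -0.010161·9.9071 = 0.1397  (Oracle)
  w_3 = 0.170473·3.6595 + -0.010161·22.0467 = 0.3998  (Alcoa)
  w_4 = 0.170473·0.4660 + -0.010161·1.9083 = 0.0601  (Nike)
  w_5 = 0.170473·-0.0246 + -0.010161·12.9406 = -0.1357  (Tesla)
  w_6 = 0.170473·1.3373 + -0.010161·20.5158 = 0.0195  (Raytheon)
Σw_i=1.0000  μᵀw=0.1830
σ²=wᵀΣw=λ₁·μ_p+λ₂ = 0.170473·0.183 + -0.010161 = 0.021035 ≈ 0.0210

0.0210


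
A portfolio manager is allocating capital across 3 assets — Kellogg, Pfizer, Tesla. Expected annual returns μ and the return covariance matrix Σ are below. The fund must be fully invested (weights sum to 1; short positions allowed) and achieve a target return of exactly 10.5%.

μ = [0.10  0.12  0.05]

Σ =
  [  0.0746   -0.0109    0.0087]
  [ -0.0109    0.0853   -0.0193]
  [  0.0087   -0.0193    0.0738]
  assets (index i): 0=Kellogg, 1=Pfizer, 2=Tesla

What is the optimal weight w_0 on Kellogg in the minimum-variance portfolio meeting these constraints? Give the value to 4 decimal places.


0.4083

p=Σ⁻¹μ = [1.4922  1.8186  0.9772]
q=Σ⁻¹𝟙 = [14.0086  17.2248  16.4033]
a=μᵀp=0.416313  b=𝟙ᵀp=4.288005  c=𝟙ᵀq=47.636740  D=ac−b²=1.444805
λ₁=(c·0.105−b)/D = (47.636740·0.105−4.288005)/1.444805 = 0.494082
λ₂=(a−b·0.105)/D = (0.416313−4.288005·0.105)/1.444805 = -0.023482
w* = 0.494082·p + -0.023482·q:
  w_0 = 0.494082·1.4922 + -0.023482·14.0086 = 0.4083  (Kellogg)
  w_1 = 0.494082·1.8186 + -0.023482·17.2248 = 0.4940  (Pfizer)
  w_2 = 0.494082·0.9772 + -0.023482·16.4033 = 0.0976  (Tesla)
Σw_i=1.0000  μᵀw=0.1050
σ²=wᵀΣw=λ₁·μ_p+λ₂ = 0.494082·0.105 + -0.023482 = 0.028396 ≈ 0.0284


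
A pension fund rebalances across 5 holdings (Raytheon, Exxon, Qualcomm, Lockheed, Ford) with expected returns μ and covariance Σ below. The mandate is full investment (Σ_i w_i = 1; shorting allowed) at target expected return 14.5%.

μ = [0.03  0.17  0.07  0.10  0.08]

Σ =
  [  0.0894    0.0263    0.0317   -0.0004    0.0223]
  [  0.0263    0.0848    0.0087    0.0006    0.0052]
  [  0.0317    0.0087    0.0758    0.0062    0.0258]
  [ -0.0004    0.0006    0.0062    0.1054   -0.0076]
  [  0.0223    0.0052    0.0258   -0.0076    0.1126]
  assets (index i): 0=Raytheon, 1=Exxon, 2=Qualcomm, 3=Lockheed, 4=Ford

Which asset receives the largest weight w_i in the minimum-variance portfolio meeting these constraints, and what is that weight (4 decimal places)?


u=Σ⁻¹μ = [-0.6780  2.0997  0.6646  0.9427  0.6591]
v=Σ⁻¹𝟙 = [4.2692  9.2460  7.3336  9.4935  6.5689]
a=μᵀu=0.530131  b=𝟙ᵀu=3.688120  c=𝟙ᵀv=36.911262  D=ac−b²=5.965563
λ₁=(c·0.145−b)/D = (36.911262·0.145−3.688120)/5.965563 = 0.278937
λ₂=(a−b·0.145)/D = (0.530131−3.688120·0.145)/5.965563 = -0.000779
w* = 0.278937·u + -0.000779·v:
  w_0 = 0.278937·-0.6780 + -0.000779·4.2692 = -0.1924  (Raytheon)
  w_1 = 0.278937·2.0997 + -0.000779·9.2460 = 0.5785  (Exxon)
  w_2 = 0.278937·0.6646 + -0.000779·7.3336 = 0.1797  (Qualcomm)
  w_3 = 0.278937·0.9427 + -0.000779·9.4935 = 0.2556  (Lockheed)
  w_4 = 0.278937·0.6591 + -0.000779·6.5689 = 0.1787  (Ford)
Σw_i=1.0000  μᵀw=0.1450
σ²=wᵀΣw=λ₁·μ_p+λ₂ = 0.278937·0.145 + -0.000779 = 0.039667 ≈ 0.0397

Exxon (0.5785)


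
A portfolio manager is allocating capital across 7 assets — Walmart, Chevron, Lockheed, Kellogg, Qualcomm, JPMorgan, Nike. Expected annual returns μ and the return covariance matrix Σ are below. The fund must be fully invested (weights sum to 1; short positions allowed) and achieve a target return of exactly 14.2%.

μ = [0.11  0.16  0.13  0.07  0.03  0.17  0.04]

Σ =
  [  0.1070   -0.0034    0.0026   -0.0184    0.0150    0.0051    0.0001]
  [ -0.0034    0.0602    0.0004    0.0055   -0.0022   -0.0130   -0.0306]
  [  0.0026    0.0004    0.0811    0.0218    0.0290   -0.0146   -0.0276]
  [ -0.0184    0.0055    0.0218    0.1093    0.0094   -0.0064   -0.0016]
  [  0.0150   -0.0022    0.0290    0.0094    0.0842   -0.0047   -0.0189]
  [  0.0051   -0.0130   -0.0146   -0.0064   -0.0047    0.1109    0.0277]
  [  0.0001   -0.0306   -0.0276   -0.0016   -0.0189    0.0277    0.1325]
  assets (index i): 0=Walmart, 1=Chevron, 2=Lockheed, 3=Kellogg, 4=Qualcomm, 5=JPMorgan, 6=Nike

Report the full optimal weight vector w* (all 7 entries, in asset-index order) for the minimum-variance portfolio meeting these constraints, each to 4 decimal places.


x=Σ⁻¹μ = [1.0790  3.6959  2.2856  0.3266  -0.1849  1.9274  1.2053]
y=Σ⁻¹𝟙 = [9.1404  27.1721  14.0482  6.5403  9.5640  10.4159  16.0074]
a=μᵀx=1.400350  b=𝟙ᵀx=10.334998  c=𝟙ᵀy=92.888440  D=ac−b²=23.264191
λ₁=(c·0.142−b)/D = (92.888440·0.142−10.334998)/23.264191 = 0.122728
λ₂=(a−b·0.142)/D = (1.400350−10.334998·0.142)/23.264191 = -0.002889
w* = 0.122728·x + -0.002889·y:
  w_0 = 0.122728·1.0790 + -0.002889·9.1404 = 0.1060  (Walmart)
  w_1 = 0.122728·3.6959 + -0.002889·27.1721 = 0.3751  (Chevron)
  w_2 = 0.122728·2.2856 + -0.002889·14.0482 = 0.2399  (Lockheed)
  w_3 = 0.122728·0.3266 + -0.002889·6.5403 = 0.0212  (Kellogg)
  w_4 = 0.122728·-0.1849 + -0.002889·9.5640 = -0.0503  (Qualcomm)
  w_5 = 0.122728·1.9274 + -0.002889·10.4159 = 0.2064  (JPMorgan)
  w_6 = 0.122728·1.2053 + -0.002889·16.0074 = 0.1017  (Nike)
Σw_i=1.0000  μᵀw=0.1420
σ²=wᵀΣw=λ₁·μ_p+λ₂ = 0.122728·0.142 + -0.002889 = 0.014538 ≈ 0.0145

0.1060  0.3751  0.2399  0.0212  -0.0503  0.2064  0.1017


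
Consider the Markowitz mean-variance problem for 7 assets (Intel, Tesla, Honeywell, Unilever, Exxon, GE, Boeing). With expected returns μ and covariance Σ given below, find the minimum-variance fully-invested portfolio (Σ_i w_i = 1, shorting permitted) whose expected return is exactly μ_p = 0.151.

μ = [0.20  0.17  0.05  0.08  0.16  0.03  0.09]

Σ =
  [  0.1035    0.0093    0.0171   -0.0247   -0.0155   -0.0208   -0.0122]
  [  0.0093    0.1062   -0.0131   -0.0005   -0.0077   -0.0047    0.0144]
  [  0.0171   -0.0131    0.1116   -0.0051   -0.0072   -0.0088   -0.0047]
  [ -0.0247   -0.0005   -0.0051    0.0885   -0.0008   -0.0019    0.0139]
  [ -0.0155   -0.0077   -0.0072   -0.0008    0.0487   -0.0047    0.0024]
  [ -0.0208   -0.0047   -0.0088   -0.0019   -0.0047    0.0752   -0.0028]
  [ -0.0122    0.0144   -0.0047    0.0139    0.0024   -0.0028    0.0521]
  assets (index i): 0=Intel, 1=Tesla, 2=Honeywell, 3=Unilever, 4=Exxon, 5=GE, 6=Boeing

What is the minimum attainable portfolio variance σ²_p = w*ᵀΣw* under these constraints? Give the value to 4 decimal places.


p=Σ⁻¹μ = [3.3785  1.6314  0.7324  1.7404  4.8652  1.9268  1.5488]
q=Σ⁻¹𝟙 = [22.7093  10.0184  12.2536  16.3557  32.9167  24.7912  18.3004]
a=μᵀp=2.104522  b=𝟙ᵀp=15.823565  c=𝟙ᵀq=137.345280  D=ac−b²=38.660970
λ₁=(c·0.151−b)/D = (137.345280·0.151−15.823565)/38.660970 = 0.127146
λ₂=(a−b·0.151)/D = (2.104522−15.823565·0.151)/38.660970 = -0.007368
w* = 0.127146·p + -0.007368·q:
  w_0 = 0.127146·3.3785 + -0.007368·22.7093 = 0.2622  (Intel)
  w_1 = 0.127146·1.6314 + -0.007368·10.0184 = 0.1336  (Tesla)
  w_2 = 0.127146·0.7324 + -0.007368·12.2536 = 0.0028  (Honeywell)
  w_3 = 0.127146·1.7404 + -0.007368·16.3557 = 0.1008  (Unilever)
  w_4 = 0.127146·4.8652 + -0.007368·32.9167 = 0.3761  (Exxon)
  w_5 = 0.127146·1.9268 + -0.007368·24.7912 = 0.0623  (GE)
  w_6 = 0.127146·1.5488 + -0.007368·18.3004 = 0.0621  (Boeing)
Σw_i=1.0000  μᵀw=0.1510
σ²=wᵀΣw=λ₁·μ_p+λ₂ = 0.127146·0.151 + -0.007368 = 0.011831 ≈ 0.0118

0.0118


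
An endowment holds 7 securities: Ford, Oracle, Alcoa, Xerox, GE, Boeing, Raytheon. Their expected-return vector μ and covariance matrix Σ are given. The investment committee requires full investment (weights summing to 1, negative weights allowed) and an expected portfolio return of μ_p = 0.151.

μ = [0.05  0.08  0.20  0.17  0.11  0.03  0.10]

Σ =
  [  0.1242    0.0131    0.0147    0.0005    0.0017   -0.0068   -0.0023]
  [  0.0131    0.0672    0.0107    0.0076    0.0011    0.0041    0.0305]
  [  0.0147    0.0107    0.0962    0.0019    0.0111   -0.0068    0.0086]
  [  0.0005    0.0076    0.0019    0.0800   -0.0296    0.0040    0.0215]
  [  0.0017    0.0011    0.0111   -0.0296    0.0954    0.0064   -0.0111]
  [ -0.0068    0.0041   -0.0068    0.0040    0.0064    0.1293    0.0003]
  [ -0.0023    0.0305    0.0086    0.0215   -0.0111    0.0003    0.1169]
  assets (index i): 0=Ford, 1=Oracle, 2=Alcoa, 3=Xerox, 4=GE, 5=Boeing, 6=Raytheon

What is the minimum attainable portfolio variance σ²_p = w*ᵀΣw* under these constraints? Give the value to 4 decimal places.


x=Σ⁻¹μ = [0.1322  0.4134  1.7385  2.6114  1.7801  0.1477  0.3106]
y=Σ⁻¹𝟙 = [6.6311  8.0476  6.6153  15.2319  14.2984  6.9857  4.6368]
a=μᵀx=1.062627  b=𝟙ᵀx=7.133913  c=𝟙ᵀy=62.446709  D=ac−b²=15.464866
λ₁=(c·0.151−b)/D = (62.446709·0.151−7.133913)/15.464866 = 0.148436
λ₂=(a−b·0.151)/D = (1.062627−7.133913·0.151)/15.464866 = -0.000944
w* = 0.148436·x + -0.000944·y:
  w_0 = 0.148436·0.1322 + -0.000944·6.6311 = 0.0134  (Ford)
  w_1 = 0.148436·0.4134 + -0.000944·8.0476 = 0.0538  (Oracle)
  w_2 = 0.148436·1.7385 + -0.000944·6.6153 = 0.2518  (Alcoa)
  w_3 = 0.148436·2.6114 + -0.000944·15.2319 = 0.3732  (Xerox)
  w_4 = 0.148436·1.7801 + -0.000944·14.2984 = 0.2507  (GE)
  w_5 = 0.148436·0.1477 + -0.000944·6.9857 = 0.0153  (Boeing)
  w_6 = 0.148436·0.3106 + -0.000944·4.6368 = 0.0417  (Raytheon)
Σw_i=1.0000  μᵀw=0.1510
σ²=wᵀΣw=λ₁·μ_p+λ₂ = 0.148436·0.151 + -0.000944 = 0.021470 ≈ 0.0215

0.0215


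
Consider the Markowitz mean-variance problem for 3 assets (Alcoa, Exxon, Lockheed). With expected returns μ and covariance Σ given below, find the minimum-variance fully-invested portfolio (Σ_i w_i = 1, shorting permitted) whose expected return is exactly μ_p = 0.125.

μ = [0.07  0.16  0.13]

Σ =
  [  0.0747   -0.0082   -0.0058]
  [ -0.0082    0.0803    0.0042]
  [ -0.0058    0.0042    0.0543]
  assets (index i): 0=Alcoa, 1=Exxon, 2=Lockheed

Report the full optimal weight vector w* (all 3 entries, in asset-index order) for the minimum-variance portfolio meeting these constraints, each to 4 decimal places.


x=Σ⁻¹μ = [1.3422  2.0050  2.3824]
y=Σ⁻¹𝟙 = [16.3133  13.1179  19.1441]
a=μᵀx=0.724457  b=𝟙ᵀx=5.729513  c=𝟙ᵀy=48.575187  D=ac−b²=2.363311
λ₁=(c·0.125−b)/D = (48.575187·0.125−5.729513)/2.363311 = 0.144875
λ₂=(a−b·0.125)/D = (0.724457−5.729513·0.125)/2.363311 = 0.003498
w* = 0.144875·x + 0.003498·y:
  w_0 = 0.144875·1.3422 + 0.003498·16.3133 = 0.2515  (Alcoa)
  w_1 = 0.144875·2.0050 + 0.003498·13.1179 = 0.3364  (Exxon)
  w_2 = 0.144875·2.3824 + 0.003498·19.1441 = 0.4121  (Lockheed)
Σw_i=1.0000  μᵀw=0.1250
σ²=wᵀΣw=λ₁·μ_p+λ₂ = 0.144875·0.125 + 0.003498 = 0.021608 ≈ 0.0216

0.2515  0.3364  0.4121


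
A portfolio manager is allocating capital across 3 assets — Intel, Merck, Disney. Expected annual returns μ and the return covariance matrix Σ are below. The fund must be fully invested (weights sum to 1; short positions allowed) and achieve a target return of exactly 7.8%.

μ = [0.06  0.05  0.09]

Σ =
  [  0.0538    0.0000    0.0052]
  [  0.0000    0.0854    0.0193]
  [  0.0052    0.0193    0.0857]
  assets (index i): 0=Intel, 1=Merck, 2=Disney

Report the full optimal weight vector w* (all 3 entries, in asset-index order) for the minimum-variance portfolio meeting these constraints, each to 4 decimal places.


0.3769  0.0173  0.6058

u=Σ⁻¹μ = [1.0281  0.3817  0.9018]
v=Σ⁻¹𝟙 = [17.7775  9.8159  8.3793]
a=μᵀu=0.161934  b=𝟙ᵀu=2.311584  c=𝟙ᵀv=35.972718  D=ac−b²=0.481770
λ₁=(c·0.078−b)/D = (35.972718·0.078−2.311584)/0.481770 = 1.025982
λ₂=(a−b·0.078)/D = (0.161934−2.311584·0.078)/0.481770 = -0.038130
w* = 1.025982·u + -0.038130·v:
  w_0 = 1.025982·1.0281 + -0.038130·17.7775 = 0.3769  (Intel)
  w_1 = 1.025982·0.3817 + -0.038130·9.8159 = 0.0173  (Merck)
  w_2 = 1.025982·0.9018 + -0.038130·8.3793 = 0.6058  (Disney)
Σw_i=1.0000  μᵀw=0.0780
σ²=wᵀΣw=λ₁·μ_p+λ₂ = 1.025982·0.078 + -0.038130 = 0.041896 ≈ 0.0419


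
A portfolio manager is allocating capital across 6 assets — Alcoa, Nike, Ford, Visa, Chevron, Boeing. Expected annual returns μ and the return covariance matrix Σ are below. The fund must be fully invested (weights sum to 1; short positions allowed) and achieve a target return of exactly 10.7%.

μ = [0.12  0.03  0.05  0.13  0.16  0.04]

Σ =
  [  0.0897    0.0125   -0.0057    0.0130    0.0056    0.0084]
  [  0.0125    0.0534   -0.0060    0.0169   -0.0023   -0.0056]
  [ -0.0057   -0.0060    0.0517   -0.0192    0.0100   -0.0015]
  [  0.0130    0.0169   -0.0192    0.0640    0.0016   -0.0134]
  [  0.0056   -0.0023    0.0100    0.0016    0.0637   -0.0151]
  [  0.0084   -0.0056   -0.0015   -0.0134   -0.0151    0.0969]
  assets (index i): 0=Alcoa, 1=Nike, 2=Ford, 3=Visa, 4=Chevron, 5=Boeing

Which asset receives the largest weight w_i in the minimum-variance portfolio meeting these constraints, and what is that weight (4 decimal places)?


Visa (0.2880)

u=Σ⁻¹μ = [0.8279  -0.0339  1.5544  2.5051  2.3872  1.0816]
v=Σ⁻¹𝟙 = [5.0172  16.1574  27.4079  21.6565  14.9205  16.5629]
a=μᵀu=0.926937  b=𝟙ᵀu=8.322323  c=𝟙ᵀv=101.722420  D=ac−b²=25.029174
λ₁=(c·0.107−b)/D = (101.722420·0.107−8.322323)/25.029174 = 0.102360
λ₂=(a−b·0.107)/D = (0.926937−8.322323·0.107)/25.029174 = 0.001456
w* = 0.102360·u + 0.001456·v:
  w_0 = 0.102360·0.8279 + 0.001456·5.0172 = 0.0921  (Alcoa)
  w_1 = 0.102360·-0.0339 + 0.001456·16.1574 = 0.0201  (Nike)
  w_2 = 0.102360·1.5544 + 0.001456·27.4079 = 0.1990  (Ford)
  w_3 = 0.102360·2.5051 + 0.001456·21.6565 = 0.2880  (Visa)
  w_4 = 0.102360·2.3872 + 0.001456·14.9205 = 0.2661  (Chevron)
  w_5 = 0.102360·1.0816 + 0.001456·16.5629 = 0.1348  (Boeing)
Σw_i=1.0000  μᵀw=0.1070
σ²=wᵀΣw=λ₁·μ_p+λ₂ = 0.102360·0.107 + 0.001456 = 0.012409 ≈ 0.0124


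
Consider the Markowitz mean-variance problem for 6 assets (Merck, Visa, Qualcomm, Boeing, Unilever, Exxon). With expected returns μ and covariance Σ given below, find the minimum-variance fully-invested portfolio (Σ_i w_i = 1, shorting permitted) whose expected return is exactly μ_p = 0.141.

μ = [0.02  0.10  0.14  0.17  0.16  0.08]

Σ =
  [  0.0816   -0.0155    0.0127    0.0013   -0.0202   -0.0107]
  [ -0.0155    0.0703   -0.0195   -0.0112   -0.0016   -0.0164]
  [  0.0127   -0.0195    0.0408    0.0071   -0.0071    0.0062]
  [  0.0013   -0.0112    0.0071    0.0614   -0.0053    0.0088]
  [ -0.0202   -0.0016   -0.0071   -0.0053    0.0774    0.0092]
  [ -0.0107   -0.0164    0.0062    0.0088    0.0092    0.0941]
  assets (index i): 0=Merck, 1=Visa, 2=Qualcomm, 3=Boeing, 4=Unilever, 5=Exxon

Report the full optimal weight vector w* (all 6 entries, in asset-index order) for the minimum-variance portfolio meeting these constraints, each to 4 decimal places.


0.0036  0.2174  0.3364  0.2266  0.2036  0.0123

g=Σ⁻¹μ = [0.9799  3.6754  4.7632  3.0202  2.9574  0.7167]
h=Σ⁻¹𝟙 = [20.3884  34.3556  33.2154  18.3053  21.7170  12.9093]
a=μᵀg=2.097945  b=𝟙ᵀg=16.112853  c=𝟙ᵀh=140.891052  D=ac−b²=35.957608
λ₁=(c·0.141−b)/D = (140.891052·0.141−16.112853)/35.957608 = 0.104367
λ₂=(a−b·0.141)/D = (2.097945−16.112853·0.141)/35.957608 = -0.004838
w* = 0.104367·g + -0.004838·h:
  w_0 = 0.104367·0.9799 + -0.004838·20.3884 = 0.0036  (Merck)
  w_1 = 0.104367·3.6754 + -0.004838·34.3556 = 0.2174  (Visa)
  w_2 = 0.104367·4.7632 + -0.004838·33.2154 = 0.3364  (Qualcomm)
  w_3 = 0.104367·3.0202 + -0.004838·18.3053 = 0.2266  (Boeing)
  w_4 = 0.104367·2.9574 + -0.004838·21.7170 = 0.2036  (Unilever)
  w_5 = 0.104367·0.7167 + -0.004838·12.9093 = 0.0123  (Exxon)
Σw_i=1.0000  μᵀw=0.1410
σ²=wᵀΣw=λ₁·μ_p+λ₂ = 0.104367·0.141 + -0.004838 = 0.009878 ≈ 0.0099
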